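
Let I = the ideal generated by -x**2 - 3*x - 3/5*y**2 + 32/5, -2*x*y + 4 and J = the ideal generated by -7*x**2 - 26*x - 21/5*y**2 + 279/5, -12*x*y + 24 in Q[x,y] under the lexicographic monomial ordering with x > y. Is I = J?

No, the ideals differ.

Two ideals are equal iff their reduced Gröbner bases coincide (the reduced basis is unique for a fixed ordering).
Buchberger on the first generating set:
f_1 = -x**2 - 3*x - 3/5*y**2 + 32/5, LT = x**2.
f_2 = -2*x*y + 4, LT = x*y.

S(f_1,f_2): lcm = x**2*y. S = 3*x*y + 2*x + 3/5*y**3 - 32/5*y.
  leading term x*y: subtract (-3/2)·f_2 from 3*x*y + 2*x + 3/5*y**3 - 32/5*y → 2*x + 3/5*y**3 - 32/5*y + 6
  leading term x: no divisor's leading term divides it; move 2*x to the remainder.
  leading term y**3: no divisor's leading term divides it; move 3/5*y**3 to the remainder.
  leading term y: no divisor's leading term divides it; move -32/5*y to the remainder.
  leading term 1: no divisor's leading term divides it; move 6 to the remainder.
  remainder 2*x + 3/5*y**3 - 32/5*y + 6 ≠ 0; add g_3 = 2*x + 3/5*y**3 - 32/5*y + 6 to the basis.

S(f_2,g_3): lcm = x*y. S = -3/10*y**4 + 16/5*y**2 - 3*y - 2.
  leading term y**4: no divisor's leading term divides it; move -3/10*y**4 to the remainder.
  leading term y**2: no divisor's leading term divides it; move 16/5*y**2 to the remainder.
  leading term y: no divisor's leading term divides it; move -3*y to the remainder.
  leading term 1: no divisor's leading term divides it; move -2 to the remainder.
  remainder -3/10*y**4 + 16/5*y**2 - 3*y - 2 ≠ 0; add g_4 = -3/10*y**4 + 16/5*y**2 - 3*y - 2 to the basis.

The other S-polynomials (S(f_1,g_3), S(f_1,g_4), S(f_2,g_4), S(g_3,g_4)) all reduce to 0 modulo the current basis, so we have a Gröbner basis.
Inter-reduce: drop elements whose leading term is divisible by another's, tail-reduce, and make monic.
Reduced Gröbner basis: {x + 3/10*y**3 - 16/5*y + 3, y**4 - 32/3*y**2 + 10*y + 20/3}.

Buchberger on the second generating set:
h_1 = -7*x**2 - 26*x - 21/5*y**2 + 279/5, LT = x**2.
h_2 = -12*x*y + 24, LT = x*y.

S(h_1,h_2): lcm = x**2*y. S = 26/7*x*y + 2*x + 3/5*y**3 - 279/35*y.
  leading term x*y: subtract (-13/42)·h_2 from 26/7*x*y + 2*x + 3/5*y**3 - 279/35*y → 2*x + 3/5*y**3 - 279/35*y + 52/7
  leading term x: no divisor's leading term divides it; move 2*x to the remainder.
  leading term y**3: no divisor's leading term divides it; move 3/5*y**3 to the remainder.
  leading term y: no divisor's leading term divides it; move -279/35*y to the remainder.
  leading term 1: no divisor's leading term divides it; move 52/7 to the remainder.
  remainder 2*x + 3/5*y**3 - 279/35*y + 52/7 ≠ 0; add k_3 = 2*x + 3/5*y**3 - 279/35*y + 52/7 to the basis.

S(h_2,k_3): lcm = x*y. S = -3/10*y**4 + 279/70*y**2 - 26/7*y - 2.
  leading term y**4: no divisor's leading term divides it; move -3/10*y**4 to the remainder.
  leading term y**2: no divisor's leading term divides it; move 279/70*y**2 to the remainder.
  leading term y: no divisor's leading term divides it; move -26/7*y to the remainder.
  leading term 1: no divisor's leading term divides it; move -2 to the remainder.
  remainder -3/10*y**4 + 279/70*y**2 - 26/7*y - 2 ≠ 0; add k_4 = -3/10*y**4 + 279/70*y**2 - 26/7*y - 2 to the basis.

The other S-polynomials (S(h_1,k_3), S(h_1,k_4), S(h_2,k_4), S(k_3,k_4)) all reduce to 0 modulo the current basis, so we have a Gröbner basis.
Inter-reduce: drop elements whose leading term is divisible by another's, tail-reduce, and make monic.
Reduced Gröbner basis: {x + 3/10*y**3 - 279/70*y + 26/7, y**4 - 93/7*y**2 + 260/21*y + 20/3}.

The bases are distinct; the ideals are different.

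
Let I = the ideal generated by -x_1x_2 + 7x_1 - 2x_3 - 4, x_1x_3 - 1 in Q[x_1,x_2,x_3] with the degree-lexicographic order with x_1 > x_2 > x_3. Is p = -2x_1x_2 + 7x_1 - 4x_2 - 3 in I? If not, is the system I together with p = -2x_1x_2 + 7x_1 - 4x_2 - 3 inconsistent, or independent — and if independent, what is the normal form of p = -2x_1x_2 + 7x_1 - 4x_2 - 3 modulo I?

First compute the reduced Gröbner basis of I by Buchberger's algorithm.
f_1 = -x_1x_2 + 7x_1 - 2x_3 - 4, LT = x_1x_2.
f_2 = x_1x_3 - 1, LT = x_1x_3.

S(f_1,f_2): lcm = x_1x_2x_3. S = -7x_1x_3 + 2x_3^2 + x_2 + 4x_3.
  leading term x_1x_3: subtract (-7)·f_2 from -7x_1x_3 + 2x_3^2 + x_2 + 4x_3 → 2x_3^2 + x_2 + 4x_3 - 7
  leading term x_3^2: no divisor's leading term divides it; move 2x_3^2 to the remainder.
  leading term x_2: no divisor's leading term divides it; move x_2 to the remainder.
  leading term x_3: no divisor's leading term divides it; move 4x_3 to the remainder.
  leading term 1: no divisor's leading term divides it; move -7 to the remainder.
  remainder 2x_3^2 + x_2 + 4x_3 - 7 ≠ 0; add h_3 = 2x_3^2 + x_2 + 4x_3 - 7 to the basis.

The other S-polynomials (S(f_1,h_3), S(f_2,h_3)) all reduce to 0 modulo the current basis, so we have a Gröbner basis.
Inter-reduce: drop elements whose leading term is divisible by another's, tail-reduce, and make monic.
Reduced Gröbner basis: {x_1x_2 - 7x_1 + 2x_3 + 4, x_1x_3 - 1, x_3^2 + 1/2x_2 + 2x_3 - 7/2}.
Label its elements g_1 = x_1x_2 - 7x_1 + 2x_3 + 4, g_2 = x_1x_3 - 1, g_3 = x_3^2 + 1/2x_2 + 2x_3 - 7/2.

Reduce p = -2x_1x_2 + 7x_1 - 4x_2 - 3 modulo G:
  leading term x_1x_2: subtract (-2)·g_1 from -2x_1x_2 + 7x_1 - 4x_2 - 3 → -7x_1 - 4x_2 + 4x_3 + 5
  leading term x_1: no divisor's leading term divides it; move -7x_1 to the remainder.
  leading term x_2: no divisor's leading term divides it; move -4x_2 to the remainder.
  leading term x_3: no divisor's leading term divides it; move 4x_3 to the remainder.
  leading term 1: no divisor's leading term divides it; move 5 to the remainder.
  normal form = -7x_1 - 4x_2 + 4x_3 + 5.
The normal form is nonzero, so p ∉ I. Since p minus its normal form lies in I, I + (p) = I + (r) where r = -7x_1 - 4x_2 + 4x_3 + 5; decide whether this ideal is the whole ring.
Run Buchberger on G together with r (pairs among the g_i already reduce to 0 since G is a Gröbner basis):
g_1 = x_1x_2 - 7x_1 + 2x_3 + 4, LT = x_1x_2.
g_2 = x_1x_3 - 1, LT = x_1x_3.
g_3 = x_3^2 + 1/2x_2 + 2x_3 - 7/2, LT = x_3^2.
r = -7x_1 - 4x_2 + 4x_3 + 5, LT = x_1.

S(g_1,r): lcm = x_1x_2. S = -4/7x_2^2 + 4/7x_2x_3 - 7x_1 + 5/7x_2 + 2x_3 + 4.
  leading term x_2^2: no divisor's leading term divides it; move -4/7x_2^2 to the remainder.
  leading term x_2x_3: no divisor's leading term divides it; move 4/7x_2x_3 to the remainder.
  leading term x_1: subtract (1)·r from -7x_1 + 5/7x_2 + 2x_3 + 4 → 33/7x_2 - 2x_3 - 1
  leading term x_2: no divisor's leading term divides it; move 33/7x_2 to the remainder.
  leading term x_3: no divisor's leading term divides it; move -2x_3 to the remainder.
  leading term 1: no divisor's leading term divides it; move -1 to the remainder.
  remainder -4/7x_2^2 + 4/7x_2x_3 + 33/7x_2 - 2x_3 - 1 ≠ 0; add m_5 = -4/7x_2^2 + 4/7x_2x_3 + 33/7x_2 - 2x_3 - 1 to the basis.

S(g_2,r): lcm = x_1x_3. S = -4/7x_2x_3 + 4/7x_3^2 + 5/7x_3 - 1.
  leading term x_2x_3: no divisor's leading term divides it; move -4/7x_2x_3 to the remainder.
  leading term x_3^2: subtract (4/7)·g_3 from 4/7x_3^2 + 5/7x_3 - 1 → -2/7x_2 - 3/7x_3 + 1
  leading term x_2: no divisor's leading term divides it; move -2/7x_2 to the remainder.
  leading term x_3: no divisor's leading term divides it; move -3/7x_3 to the remainder.
  leading term 1: no divisor's leading term divides it; move 1 to the remainder.
  remainder -4/7x_2x_3 - 2/7x_2 - 3/7x_3 + 1 ≠ 0; add m_6 = -4/7x_2x_3 - 2/7x_2 - 3/7x_3 + 1 to the basis.

The other S-polynomials (S(g_1,g_2), S(g_1,g_3), S(g_2,g_3), S(g_3,r), S(g_1,m_5), S(g_2,m_5), S(g_3,m_5), S(r,m_5), S(g_1,m_6), S(g_2,m_6), S(g_3,m_6), S(r,m_6), S(m_5,m_6)) all reduce to 0 modulo the current basis, so we have a Gröbner basis.
Inter-reduce: drop elements whose leading term is divisible by another's, tail-reduce, and make monic.
Reduced Gröbner basis: {x_2^2 - 31/4x_2 + 17/4x_3, x_2x_3 + 1/2x_2 + 3/4x_3 - 7/4, x_3^2 + 1/2x_2 + 2x_3 - 7/2, x_1 + 4/7x_2 - 4/7x_3 - 5/7}.
The reduced Gröbner basis of I + (p) is {x_2^2 - 31/4x_2 + 17/4x_3, x_2x_3 + 1/2x_2 + 3/4x_3 - 7/4, x_3^2 + 1/2x_2 + 2x_3 - 7/2, x_1 + 4/7x_2 - 4/7x_3 - 5/7} ≠ {1}, a proper ideal, so the enlarged system stays consistent: p is independent of I, with normal form -7x_1 - 4x_2 + 4x_3 + 5.

Ideal membership is decidable via reduction modulo a Gröbner basis.

-2x_1x_2 + 7x_1 - 4x_2 - 3 is independent of I; its normal form modulo I is -7x_1 - 4x_2 + 4x_3 + 5.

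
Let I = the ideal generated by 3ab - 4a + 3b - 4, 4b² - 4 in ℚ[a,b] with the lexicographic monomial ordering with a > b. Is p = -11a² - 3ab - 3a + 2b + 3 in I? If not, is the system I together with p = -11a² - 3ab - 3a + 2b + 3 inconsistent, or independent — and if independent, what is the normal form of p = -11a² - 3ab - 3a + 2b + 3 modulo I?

First compute the reduced Gröbner basis of I by Buchberger's algorithm.
f_1 = 3ab - 4a + 3b - 4, LT = ab.
f_2 = 4b² - 4, LT = b².

S(f_1,f_2): lcm = ab². S = -4/3ab + a + b² - 4/3b.
  leading term ab: subtract (-4/9)·f_1 from -4/3ab + a + b² - 4/3b → -7/9a + b² - 16/9
  leading term a: no divisor's leading term divides it; move -7/9a to the remainder.
  leading term b²: subtract (¼)·f_2 from b² - 16/9 → -7/9
  leading term 1: no divisor's leading term divides it; move -7/9 to the remainder.
  remainder -7/9a - 7/9 ≠ 0; add h_3 = -7/9a - 7/9 to the basis.

The other S-polynomials (S(f_1,h_3), S(f_2,h_3)) all reduce to 0 modulo the current basis, so we have a Gröbner basis.
Inter-reduce: drop elements whose leading term is divisible by another's, tail-reduce, and make monic.
Reduced Gröbner basis: {a + 1, b² - 1}.
Label its elements g_1 = a + 1, g_2 = b² - 1.

Reduce p = -11a² - 3ab - 3a + 2b + 3 modulo G:
  leading term a²: subtract (-11a)·g_1 from -11a² - 3ab - 3a + 2b + 3 → -3ab + 8a + 2b + 3
  leading term ab: subtract (-3b)·g_1 from -3ab + 8a + 2b + 3 → 8a + 5b + 3
  leading term a: subtract (8)·g_1 from 8a + 5b + 3 → 5b - 5
  leading term b: no divisor's leading term divides it; move 5b to the remainder.
  leading term 1: no divisor's leading term divides it; move -5 to the remainder.
  normal form = 5b - 5.
The normal form is nonzero, so p ∉ I. Since p minus its normal form lies in I, I + (p) = I + (r) where r = 5b - 5; decide whether this ideal is the whole ring.
Run Buchberger on G together with r (pairs among the g_i already reduce to 0 since G is a Gröbner basis):
g_1 = a + 1, LT = a.
g_2 = b² - 1, LT = b².
r = 5b - 5, LT = b.

The S-polynomials (S(g_1,g_2), S(g_1,r), S(g_2,r)) all reduce to 0 modulo the current basis, so we have a Gröbner basis.
Inter-reduce: drop elements whose leading term is divisible by another's, tail-reduce, and make monic.
Reduced Gröbner basis: {a + 1, b - 1}.
The reduced Gröbner basis of I + (p) is {a + 1, b - 1} ≠ {1}, a proper ideal, so the enlarged system stays consistent: p is independent of I, with normal form 5b - 5.

-11a² - 3ab - 3a + 2b + 3 is independent of I; its normal form modulo I is 5b - 5.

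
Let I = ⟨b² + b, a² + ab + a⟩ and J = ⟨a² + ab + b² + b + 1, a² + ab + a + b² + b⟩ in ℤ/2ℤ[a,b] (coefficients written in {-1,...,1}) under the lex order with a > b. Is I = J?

Equality of ideals is decidable: compute both reduced Gröbner bases (unique for the ordering) and check whether they agree.
Buchberger on the first generating set:
f_1 = b² + b, LT = b².
f_2 = a² + ab + a, LT = a².

S(f_1,f_2): leading monomials are coprime, so the S-polynomial reduces to 0 (Buchberger's first criterion).
Every S-polynomial of the final basis reduces to 0, so we have a Gröbner basis.
Inter-reduce: drop elements whose leading term is divisible by another's, tail-reduce, and make monic.
Reduced Gröbner basis: {a² + ab + a, b² + b}.

Buchberger on the second generating set:
h_1 = a² + ab + b² + b + 1, LT = a².
h_2 = a² + ab + a + b² + b, LT = a².

S(h_1,h_2): lcm = a². S = a + 1.
  leading term a: no divisor's leading term divides it; move a to the remainder.
  leading term 1: no divisor's leading term divides it; move 1 to the remainder.
  remainder a + 1 ≠ 0; add k_3 = a + 1 to the basis.

S(h_1,k_3): lcm = a². S = ab + a + b² + b + 1.
  leading term ab: subtract (b)·k_3 from ab + a + b² + b + 1 → a + b² + 1
  leading term a: subtract (1)·k_3 from a + b² + 1 → b²
  leading term b²: no divisor's leading term divides it; move b² to the remainder.
  remainder b² ≠ 0; add k_4 = b² to the basis.

S(h_2,k_3): lcm = a². S = ab + b² + b.
  leading term ab: subtract (b)·k_3 from ab + b² + b → b²
  leading term b²: subtract (1)·k_4 from b² → 0
  remainder 0.

S(h_1,k_4): leading monomials are coprime, so the S-polynomial reduces to 0 (Buchberger's first criterion).
S(h_2,k_4): leading monomials are coprime, so the S-polynomial reduces to 0 (Buchberger's first criterion).
S(k_3,k_4): leading monomials are coprime, so the S-polynomial reduces to 0 (Buchberger's first criterion).
Every S-polynomial of the final basis reduces to 0, so we have a Gröbner basis.
Inter-reduce: drop elements whose leading term is divisible by another's, tail-reduce, and make monic.
Reduced Gröbner basis: {a + 1, b²}.

The bases are distinct; the ideals are different.
The choice of monomial ordering does not affect the verdict — as long as both bases are computed under the same ordering, their equality decides ideal equality.

No, the ideals differ.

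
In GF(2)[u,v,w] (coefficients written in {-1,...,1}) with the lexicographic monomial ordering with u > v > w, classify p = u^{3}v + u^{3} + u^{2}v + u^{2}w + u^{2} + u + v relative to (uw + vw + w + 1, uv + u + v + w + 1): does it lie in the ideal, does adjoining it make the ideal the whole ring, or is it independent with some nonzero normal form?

First compute the reduced Gröbner basis of I by Buchberger's algorithm.
f_1 = uw + vw + w + 1, LT = uw.
f_2 = uv + u + v + w + 1, LT = uv.

S(f_1,f_2): lcm = uvw. S = uw + v^{2}w + v + w^{2} + w.
  leading term uw: subtract (1)·f_1 from uw + v^{2}w + v + w^{2} + w → v^{2}w + vw + v + w^{2} + 1
  leading term v^{2}w: no divisor's leading term divides it; move v^{2}w to the remainder.
  leading term vw: no divisor's leading term divides it; move vw to the remainder.
  leading term v: no divisor's leading term divides it; move v to the remainder.
  leading term w^{2}: no divisor's leading term divides it; move w^{2} to the remainder.
  leading term 1: no divisor's leading term divides it; move 1 to the remainder.
  remainder v^{2}w + vw + v + w^{2} + 1 ≠ 0; add h_3 = v^{2}w + vw + v + w^{2} + 1 to the basis.

S(f_1,h_3): lcm = uv^{2}w. S = uvw + uv + uw^{2} + u + v^{3}w + v^{2}w + v^{2}.
  leading term uvw: subtract (v)·f_1 from uvw + uv + uw^{2} + u + v^{3}w + v^{2}w + v^{2} → uv + uw^{2} + u + v^{3}w + v^{2} + vw + v
  leading term uv: subtract (1)·f_2 from uv + uw^{2} + u + v^{3}w + v^{2} + vw + v → uw^{2} + v^{3}w + v^{2} + vw + w + 1
  leading term uw^{2}: subtract (w)·f_1 from uw^{2} + v^{3}w + v^{2} + vw + w + 1 → v^{3}w + v^{2} + vw^{2} + vw + w^{2} + 1
  leading term v^{3}w: subtract (v)·h_3 from v^{3}w + v^{2} + vw^{2} + vw + w^{2} + 1 → v^{2}w + vw + v + w^{2} + 1
  leading term v^{2}w: subtract (1)·h_3 from v^{2}w + vw + v + w^{2} + 1 → 0
  remainder 0.

S(f_2,h_3): lcm = uv^{2}w. S = uv + uw^{2} + u + v^{2}w + vw^{2} + vw.
  leading term uv: subtract (1)·f_2 from uv + uw^{2} + u + v^{2}w + vw^{2} + vw → uw^{2} + v^{2}w + vw^{2} + vw + v + w + 1
  leading term uw^{2}: subtract (w)·f_1 from uw^{2} + v^{2}w + vw^{2} + vw + v + w + 1 → v^{2}w + vw + v + w^{2} + 1
  leading term v^{2}w: subtract (1)·h_3 from v^{2}w + vw + v + w^{2} + 1 → 0
  remainder 0.

Every S-polynomial of the final basis reduces to 0, so we have a Gröbner basis.
Inter-reduce: drop elements whose leading term is divisible by another's, tail-reduce, and make monic.
Reduced Gröbner basis: {uv + u + v + w + 1, uw + vw + w + 1, v^{2}w + vw + v + w^{2} + 1}.
Label its elements g_1 = uv + u + v + w + 1, g_2 = uw + vw + w + 1, g_3 = v^{2}w + vw + v + w^{2} + 1.

Reduce p = u^{3}v + u^{3} + u^{2}v + u^{2}w + u^{2} + u + v modulo G:
  leading term u^{3}v: subtract (u^{2})·g_1 from u^{3}v + u^{3} + u^{2}v + u^{2}w + u^{2} + u + v → u + v
  leading term u: no divisor's leading term divides it; move u to the remainder.
  leading term v: no divisor's leading term divides it; move v to the remainder.
  normal form = u + v.
The normal form is nonzero, so p ∉ I. Since p minus its normal form lies in I, I + (p) = I + (r) where r = u + v; decide whether this ideal is the whole ring.
Run Buchberger on G together with r (pairs among the g_i already reduce to 0 since G is a Gröbner basis):
g_1 = uv + u + v + w + 1, LT = uv.
g_2 = uw + vw + w + 1, LT = uw.
g_3 = v^{2}w + vw + v + w^{2} + 1, LT = v^{2}w.
r = u + v, LT = u.

S(g_1,g_2): lcm = uvw. S = uw + v^{2}w + v + w^{2} + w.
  leading term uw: subtract (1)·g_2 from uw + v^{2}w + v + w^{2} + w → v^{2}w + vw + v + w^{2} + 1
  leading term v^{2}w: subtract (1)·g_3 from v^{2}w + vw + v + w^{2} + 1 → 0
  remainder 0.

S(g_1,g_3): lcm = uv^{2}w. S = uv + uw^{2} + u + v^{2}w + vw^{2} + vw.
  leading term uv: subtract (1)·g_1 from uv + uw^{2} + u + v^{2}w + vw^{2} + vw → uw^{2} + v^{2}w + vw^{2} + vw + v + w + 1
  leading term uw^{2}: subtract (w)·g_2 from uw^{2} + v^{2}w + vw^{2} + vw + v + w + 1 → v^{2}w + vw + v + w^{2} + 1
  leading term v^{2}w: subtract (1)·g_3 from v^{2}w + vw + v + w^{2} + 1 → 0
  remainder 0.

S(g_1,r): lcm = uv. S = u + v^{2} + v + w + 1.
  leading term u: subtract (1)·r from u + v^{2} + v + w + 1 → v^{2} + w + 1
  leading term v^{2}: no divisor's leading term divides it; move v^{2} to the remainder.
  leading term w: no divisor's leading term divides it; move w to the remainder.
  leading term 1: no divisor's leading term divides it; move 1 to the remainder.
  remainder v^{2} + w + 1 ≠ 0; add m_5 = v^{2} + w + 1 to the basis.

S(g_2,g_3): lcm = uv^{2}w. S = uvw + uv + uw^{2} + u + v^{3}w + v^{2}w + v^{2}.
  leading term uvw: subtract (w)·g_1 from uvw + uv + uw^{2} + u + v^{3}w + v^{2}w + v^{2} → uv + uw^{2} + uw + u + v^{3}w + v^{2}w + v^{2} + vw + w^{2} + w
  leading term uv: subtract (1)·g_1 from uv + uw^{2} + uw + u + v^{3}w + v^{2}w + v^{2} + vw + w^{2} + w → uw^{2} + uw + v^{3}w + v^{2}w + v^{2} + vw + v + w^{2} + 1
  leading term uw^{2}: subtract (w)·g_2 from uw^{2} + uw + v^{3}w + v^{2}w + v^{2} + vw + v + w^{2} + 1 → uw + v^{3}w + v^{2}w + v^{2} + vw^{2} + vw + v + w + 1
  leading term uw: subtract (1)·g_2 from uw + v^{3}w + v^{2}w + v^{2} + vw^{2} + vw + v + w + 1 → v^{3}w + v^{2}w + v^{2} + vw^{2} + v
  leading term v^{3}w: subtract (v)·g_3 from v^{3}w + v^{2}w + v^{2} + vw^{2} + v → 0
  remainder 0.

S(g_2,r): lcm = uw. S = w + 1.
  leading term w: no divisor's leading term divides it; move w to the remainder.
  leading term 1: no divisor's leading term divides it; move 1 to the remainder.
  remainder w + 1 ≠ 0; add m_6 = w + 1 to the basis.

S(g_3,r): leading monomials are coprime, so the S-polynomial reduces to 0 (Buchberger's first criterion).
S(g_1,m_5): lcm = uv^{2}. S = uv + uw + u + v^{2} + vw + v.
  leading term uv: subtract (1)·g_1 from uv + uw + u + v^{2} + vw + v → uw + v^{2} + vw + w + 1
  leading term uw: subtract (1)·g_2 from uw + v^{2} + vw + w + 1 → v^{2}
  leading term v^{2}: subtract (1)·m_5 from v^{2} → w + 1
  leading term w: subtract (1)·m_6 from w + 1 → 0
  remainder 0.

S(g_2,m_5): leading monomials are coprime, so the S-polynomial reduces to 0 (Buchberger's first criterion).
S(g_3,m_5): lcm = v^{2}w. S = vw + v + w + 1.
  leading term vw: subtract (v)·m_6 from vw + v + w + 1 → w + 1
  leading term w: subtract (1)·m_6 from w + 1 → 0
  remainder 0.

S(r,m_5): leading monomials are coprime, so the S-polynomial reduces to 0 (Buchberger's first criterion).
S(g_1,m_6): leading monomials are coprime, so the S-polynomial reduces to 0 (Buchberger's first criterion).
S(g_2,m_6): lcm = uw. S = u + vw + w + 1.
  leading term u: subtract (1)·r from u + vw + w + 1 → vw + v + w + 1
  leading term vw: subtract (v)·m_6 from vw + v + w + 1 → w + 1
  leading term w: subtract (1)·m_6 from w + 1 → 0
  remainder 0.

S(g_3,m_6): lcm = v^{2}w. S = v^{2} + vw + v + w^{2} + 1.
  leading term v^{2}: subtract (1)·m_5 from v^{2} + vw + v + w^{2} + 1 → vw + v + w^{2} + w
  leading term vw: subtract (v)·m_6 from vw + v + w^{2} + w → w^{2} + w
  leading term w^{2}: subtract (w)·m_6 from w^{2} + w → 0
  remainder 0.

S(r,m_6): leading monomials are coprime, so the S-polynomial reduces to 0 (Buchberger's first criterion).
S(m_5,m_6): leading monomials are coprime, so the S-polynomial reduces to 0 (Buchberger's first criterion).
Every S-polynomial of the final basis reduces to 0, so we have a Gröbner basis.
Inter-reduce: drop elements whose leading term is divisible by another's, tail-reduce, and make monic.
Reduced Gröbner basis: {u + v, v^{2}, w + 1}.
The reduced Gröbner basis of I + (p) is {u + v, v^{2}, w + 1} ≠ {1}, a proper ideal, so the enlarged system stays consistent: p is independent of I, with normal form u + v.

The remainder on division by a Gröbner basis is unique — it is the normal form.

u^{3}v + u^{3} + u^{2}v + u^{2}w + u^{2} + u + v is independent of I; its normal form modulo I is u + v.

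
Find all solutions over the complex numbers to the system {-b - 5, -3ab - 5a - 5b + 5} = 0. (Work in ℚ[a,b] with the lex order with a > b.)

Compute a lex Gröbner basis by Buchberger's algorithm.
f_1 = -b - 5, LT = b.
f_2 = -3ab - 5a - 5b + 5, LT = ab.

S(f_1,f_2): lcm = ab. S = 10/3a - 5/3b + 5/3.
  reduce S modulo (f_1, f_2):
  remainder 10/3a + 10 ≠ 0; add h_3 = 10/3a + 10 to the basis.

The other S-polynomials (S(f_1,h_3), S(f_2,h_3)) all reduce to 0 modulo the current basis, so we have a Gröbner basis.
Inter-reduce: drop elements whose leading term is divisible by another's, tail-reduce, and make monic.
Reduced Gröbner basis: {a + 3, b + 5}.

From the last basis element, b + 5 = 0, so b takes values in {-5}. Each choice, substituted upward through the basis, yields the corresponding point(s) of the solution set.
  b = -5: the earlier basis element becomes a + 3 = 0, giving a = -3 — point (-3, -5).

{(-3, -5)}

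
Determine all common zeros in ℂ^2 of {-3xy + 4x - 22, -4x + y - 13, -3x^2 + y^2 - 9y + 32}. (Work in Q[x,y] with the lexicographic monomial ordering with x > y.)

Compute a lex Gröbner basis by Buchberger's algorithm.
f_1 = -3xy + 4x - 22, LT = xy.
f_2 = -4x + y - 13, LT = x.
f_3 = -3x^2 + y^2 - 9y + 32, LT = x^2.

S(f_1,f_2): lcm = xy. S = -4/3x + 1/4y^2 - 13/4y + 22/3.
  leading term x: subtract (1/3)·f_2 from -4/3x + 1/4y^2 - 13/4y + 22/3 → 1/4y^2 - 43/12y + 35/3
  leading term y^2: no divisor's leading term divides it; move 1/4y^2 to the remainder.
  leading term y: no divisor's leading term divides it; move -43/12y to the remainder.
  leading term 1: no divisor's leading term divides it; move 35/3 to the remainder.
  remainder 1/4y^2 - 43/12y + 35/3 ≠ 0; add h_4 = 1/4y^2 - 43/12y + 35/3 to the basis.

S(f_1,f_3): lcm = x^2y. S = -4/3x^2 + 22/3x + 1/3y^3 - 3y^2 + 32/3y.
  leading term x^2: subtract (1/3x)·f_2 from -4/3x^2 + 22/3x + 1/3y^3 - 3y^2 + 32/3y → -1/3xy + 35/3x + 1/3y^3 - 3y^2 + 32/3y
  leading term xy: subtract (1/9)·f_1 from -1/3xy + 35/3x + 1/3y^3 - 3y^2 + 32/3y → 101/9x + 1/3y^3 - 3y^2 + 32/3y + 22/9
  leading term x: subtract (-101/36)·f_2 from 101/9x + 1/3y^3 - 3y^2 + 32/3y + 22/9 → 1/3y^3 - 3y^2 + 485/36y - 1225/36
  leading term y^3: subtract (4/3y)·h_4 from 1/3y^3 - 3y^2 + 485/36y - 1225/36 → 16/9y^2 - 25/12y - 1225/36
  leading term y^2: subtract (64/9)·h_4 from 16/9y^2 - 25/12y - 1225/36 → 2527/108y - 12635/108
  leading term y: no divisor's leading term divides it; move 2527/108y to the remainder.
  leading term 1: no divisor's leading term divides it; move -12635/108 to the remainder.
  remainder 2527/108y - 12635/108 ≠ 0; add h_5 = 2527/108y - 12635/108 to the basis.

The other S-polynomials (S(f_2,f_3), S(f_1,h_4), S(f_2,h_4), S(f_3,h_4), S(f_1,h_5), S(f_2,h_5), S(f_3,h_5), S(h_4,h_5)) all reduce to 0 modulo the current basis, so we have a Gröbner basis.
Inter-reduce: drop elements whose leading term is divisible by another's, tail-reduce, and make monic.
Reduced Gröbner basis: {x + 2, y - 5}.

A lex Gröbner basis eliminates variables successively. Here y - 5 depends only on y, with roots {5}; lifting each root through the earlier basis elements recovers the full solutions.
  y = 5: the earlier basis element becomes x + 2 = 0, giving x = -2 — point (-2, 5).
A lex Gröbner basis triangularizes the system, enabling back-substitution.

{(-2, 5)}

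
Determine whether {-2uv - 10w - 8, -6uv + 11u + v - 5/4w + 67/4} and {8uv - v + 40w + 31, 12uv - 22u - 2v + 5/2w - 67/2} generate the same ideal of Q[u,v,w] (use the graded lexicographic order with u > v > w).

Equality of ideals is decidable: compute both reduced Gröbner bases (unique for the ordering) and check whether they agree.
Buchberger on the first generating set:
f_1 = -2uv - 10w - 8, LT = uv.
f_2 = -6uv + 11u + v - 5/4w + 67/4, LT = uv.

S(f_1,f_2): lcm = uv. S = 11/6u + 1/6v + 115/24w + 163/24.
  leading term u: no divisor's leading term divides it; move 11/6u to the remainder.
  leading term v: no divisor's leading term divides it; move 1/6v to the remainder.
  leading term w: no divisor's leading term divides it; move 115/24w to the remainder.
  leading term 1: no divisor's leading term divides it; move 163/24 to the remainder.
  remainder 11/6u + 1/6v + 115/24w + 163/24 ≠ 0; add g_3 = 11/6u + 1/6v + 115/24w + 163/24 to the basis.

S(f_1,g_3): lcm = uv. S = -1/11v^2 - 115/44vw - 163/44v + 5w + 4.
  leading term v^2: no divisor's leading term divides it; move -1/11v^2 to the remainder.
  leading term vw: no divisor's leading term divides it; move -115/44vw to the remainder.
  leading term v: no divisor's leading term divides it; move -163/44v to the remainder.
  leading term w: no divisor's leading term divides it; move 5w to the remainder.
  leading term 1: no divisor's leading term divides it; move 4 to the remainder.
  remainder -1/11v^2 - 115/44vw - 163/44v + 5w + 4 ≠ 0; add g_4 = -1/11v^2 - 115/44vw - 163/44v + 5w + 4 to the basis.

The other S-polynomials (S(f_2,g_3), S(f_1,g_4), S(f_2,g_4), S(g_3,g_4)) all reduce to 0 modulo the current basis, so we have a Gröbner basis.
Inter-reduce: drop elements whose leading term is divisible by another's, tail-reduce, and make monic.
Reduced Gröbner basis: {v^2 + 115/4vw + 163/4v - 55w - 44, u + 1/11v + 115/44w + 163/44}.

Buchberger on the second generating set:
h_1 = 8uv - v + 40w + 31, LT = uv.
h_2 = 12uv - 22u - 2v + 5/2w - 67/2, LT = uv.

S(h_1,h_2): lcm = uv. S = 11/6u + 1/24v + 115/24w + 20/3.
  leading term u: no divisor's leading term divides it; move 11/6u to the remainder.
  leading term v: no divisor's leading term divides it; move 1/24v to the remainder.
  leading term w: no divisor's leading term divides it; move 115/24w to the remainder.
  leading term 1: no divisor's leading term divides it; move 20/3 to the remainder.
  remainder 11/6u + 1/24v + 115/24w + 20/3 ≠ 0; add k_3 = 11/6u + 1/24v + 115/24w + 20/3 to the basis.

S(h_1,k_3): lcm = uv. S = -1/44v^2 - 115/44vw - 331/88v + 5w + 31/8.
  leading term v^2: no divisor's leading term divides it; move -1/44v^2 to the remainder.
  leading term vw: no divisor's leading term divides it; move -115/44vw to the remainder.
  leading term v: no divisor's leading term divides it; move -331/88v to the remainder.
  leading term w: no divisor's leading term divides it; move 5w to the remainder.
  leading term 1: no divisor's leading term divides it; move 31/8 to the remainder.
  remainder -1/44v^2 - 115/44vw - 331/88v + 5w + 31/8 ≠ 0; add k_4 = -1/44v^2 - 115/44vw - 331/88v + 5w + 31/8 to the basis.

The other S-polynomials (S(h_2,k_3), S(h_1,k_4), S(h_2,k_4), S(k_3,k_4)) all reduce to 0 modulo the current basis, so we have a Gröbner basis.
Inter-reduce: drop elements whose leading term is divisible by another's, tail-reduce, and make monic.
Reduced Gröbner basis: {v^2 + 115vw + 331/2v - 220w - 341/2, u + 1/44v + 115/44w + 40/11}.

Since the reduced bases disagree, the two ideals are not the same.

No, the ideals differ.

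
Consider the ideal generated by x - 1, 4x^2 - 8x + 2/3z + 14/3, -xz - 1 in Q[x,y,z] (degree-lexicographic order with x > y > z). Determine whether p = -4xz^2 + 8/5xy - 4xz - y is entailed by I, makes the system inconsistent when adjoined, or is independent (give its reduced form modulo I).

-4xz^2 + 8/5xy - 4xz - y is independent of I; its normal form modulo I is 3/5y.

First compute the reduced Gröbner basis of I by Buchberger's algorithm.
f_1 = x - 1, LT = x.
f_2 = 4x^2 - 8x + 2/3z + 14/3, LT = x^2.
f_3 = -xz - 1, LT = xz.

S(f_1,f_2): lcm = x^2. S = x - 1/6z - 7/6.
  leading term x: subtract (1)·f_1 from x - 1/6z - 7/6 → -1/6z - 1/6
  leading term z: no divisor's leading term divides it; move -1/6z to the remainder.
  leading term 1: no divisor's leading term divides it; move -1/6 to the remainder.
  remainder -1/6z - 1/6 ≠ 0; add h_4 = -1/6z - 1/6 to the basis.

S(f_1,f_3): lcm = xz. S = -z - 1.
  leading term z: subtract (6)·h_4 from -z - 1 → 0
  remainder 0.

S(f_2,f_3): lcm = x^2z. S = -2xz + 1/6z^2 - x + 7/6z.
  leading term xz: subtract (-2z)·f_1 from -2xz + 1/6z^2 - x + 7/6z → 1/6z^2 - x - 5/6z
  leading term z^2: subtract (-z)·h_4 from 1/6z^2 - x - 5/6z → -x - z
  leading term x: subtract (-1)·f_1 from -x - z → -z - 1
  leading term z: subtract (6)·h_4 from -z - 1 → 0
  remainder 0.

S(f_1,h_4): leading monomials are coprime, so the S-polynomial reduces to 0 (Buchberger's first criterion).
S(f_2,h_4): leading monomials are coprime, so the S-polynomial reduces to 0 (Buchberger's first criterion).
S(f_3,h_4): lcm = xz. S = -x + 1.
  leading term x: subtract (-1)·f_1 from -x + 1 → 0
  remainder 0.

Every S-polynomial of the final basis reduces to 0, so we have a Gröbner basis.
Inter-reduce: drop elements whose leading term is divisible by another's, tail-reduce, and make monic.
Reduced Gröbner basis: {x - 1, z + 1}.
Label its elements g_1 = x - 1, g_2 = z + 1.

Reduce p = -4xz^2 + 8/5xy - 4xz - y modulo G:
  leading term xz^2: subtract (-4z^2)·g_1 from -4xz^2 + 8/5xy - 4xz - y → 8/5xy - 4xz - 4z^2 - y
  leading term xy: subtract (8/5y)·g_1 from 8/5xy - 4xz - 4z^2 - y → -4xz - 4z^2 + 3/5y
  leading term xz: subtract (-4z)·g_1 from -4xz - 4z^2 + 3/5y → -4z^2 + 3/5y - 4z
  leading term z^2: subtract (-4z)·g_2 from -4z^2 + 3/5y - 4z → 3/5y
  leading term y: no divisor's leading term divides it; move 3/5y to the remainder.
  normal form = 3/5y.
The normal form is nonzero, so p ∉ I. Since p minus its normal form lies in I, I + (p) = I + (r) where r = 3/5y; decide whether this ideal is the whole ring.
Run Buchberger on G together with r (pairs among the g_i already reduce to 0 since G is a Gröbner basis):
g_1 = x - 1, LT = x.
g_2 = z + 1, LT = z.
r = 3/5y, LT = y.

S(g_1,g_2): leading monomials are coprime, so the S-polynomial reduces to 0 (Buchberger's first criterion).
S(g_1,r): leading monomials are coprime, so the S-polynomial reduces to 0 (Buchberger's first criterion).
S(g_2,r): leading monomials are coprime, so the S-polynomial reduces to 0 (Buchberger's first criterion).
Every S-polynomial of the final basis reduces to 0, so we have a Gröbner basis.
Inter-reduce: drop elements whose leading term is divisible by another's, tail-reduce, and make monic.
Reduced Gröbner basis: {x - 1, y, z + 1}.
The reduced Gröbner basis of I + (p) is {x - 1, y, z + 1} ≠ {1}, a proper ideal, so the enlarged system stays consistent: p is independent of I, with normal form 3/5y.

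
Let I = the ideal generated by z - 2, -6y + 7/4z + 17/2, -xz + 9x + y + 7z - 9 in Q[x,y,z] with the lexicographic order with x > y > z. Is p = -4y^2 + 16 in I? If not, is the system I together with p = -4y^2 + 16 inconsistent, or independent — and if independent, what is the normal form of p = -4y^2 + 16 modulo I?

-4y^2 + 16 lies in I (it reduces to 0).

First compute the reduced Gröbner basis of I by Buchberger's algorithm.
f_1 = z - 2, LT = z.
f_2 = -6y + 7/4z + 17/2, LT = y.
f_3 = -xz + 9x + y + 7z - 9, LT = xz.

S(f_1,f_2): leading monomials are coprime, so the S-polynomial reduces to 0 (Buchberger's first criterion).
S(f_1,f_3): lcm = xz. S = 7x + y + 7z - 9.
  leading term x: no divisor's leading term divides it; move 7x to the remainder.
  leading term y: subtract (-1/6)·f_2 from y + 7z - 9 → 175/24z - 91/12
  leading term z: subtract (175/24)·f_1 from 175/24z - 91/12 → 7
  leading term 1: no divisor's leading term divides it; move 7 to the remainder.
  remainder 7x + 7 ≠ 0; add h_4 = 7x + 7 to the basis.

S(f_2,f_3): leading monomials are coprime, so the S-polynomial reduces to 0 (Buchberger's first criterion).
S(f_1,h_4): leading monomials are coprime, so the S-polynomial reduces to 0 (Buchberger's first criterion).
S(f_2,h_4): leading monomials are coprime, so the S-polynomial reduces to 0 (Buchberger's first criterion).
S(f_3,h_4): lcm = xz. S = -9x - y - 8z + 9.
  leading term x: subtract (-9/7)·h_4 from -9x - y - 8z + 9 → -y - 8z + 18
  leading term y: subtract (1/6)·f_2 from -y - 8z + 18 → -199/24z + 199/12
  leading term z: subtract (-199/24)·f_1 from -199/24z + 199/12 → 0
  remainder 0.

Every S-polynomial of the final basis reduces to 0, so we have a Gröbner basis.
Inter-reduce: drop elements whose leading term is divisible by another's, tail-reduce, and make monic.
Reduced Gröbner basis: {x + 1, y - 2, z - 2}.
Label its elements g_1 = x + 1, g_2 = y - 2, g_3 = z - 2.

Reduce p = -4y^2 + 16 modulo G:
  leading term y^2: subtract (-4y)·g_2 from -4y^2 + 16 → -8y + 16
  leading term y: subtract (-8)·g_2 from -8y + 16 → 0
  normal form = 0.
Since the normal form is 0, p ∈ I.

The remainder on division by a Gröbner basis is unique — it is the normal form.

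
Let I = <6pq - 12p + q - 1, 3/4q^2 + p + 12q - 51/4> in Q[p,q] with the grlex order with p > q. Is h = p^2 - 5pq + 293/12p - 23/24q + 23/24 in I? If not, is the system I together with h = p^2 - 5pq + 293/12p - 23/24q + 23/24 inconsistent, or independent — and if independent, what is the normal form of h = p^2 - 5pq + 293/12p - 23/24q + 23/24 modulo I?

p^2 - 5pq + 293/12p - 23/24q + 23/24 lies in I (it reduces to 0).

First compute the reduced Gröbner basis of I by Buchberger's algorithm.
f_1 = 6pq - 12p + q - 1, LT = pq.
f_2 = 3/4q^2 + p + 12q - 51/4, LT = q^2.

S(f_1,f_2): lcm = pq^2. S = -4/3p^2 - 18pq + 1/6q^2 + 17p - 1/6q.
  leading term p^2: no divisor's leading term divides it; move -4/3p^2 to the remainder.
  leading term pq: subtract (-3)·f_1 from -18pq + 1/6q^2 + 17p - 1/6q → 1/6q^2 - 19p + 17/6q - 3
  leading term q^2: subtract (2/9)·f_2 from 1/6q^2 - 19p + 17/6q - 3 → -173/9p + 1/6q - 1/6
  leading term p: no divisor's leading term divides it; move -173/9p to the remainder.
  leading term q: no divisor's leading term divides it; move 1/6q to the remainder.
  leading term 1: no divisor's leading term divides it; move -1/6 to the remainder.
  remainder -4/3p^2 - 173/9p + 1/6q - 1/6 ≠ 0; add k_3 = -4/3p^2 - 173/9p + 1/6q - 1/6 to the basis.

The other S-polynomials (S(f_1,k_3), S(f_2,k_3)) all reduce to 0 modulo the current basis, so we have a Gröbner basis.
Inter-reduce: drop elements whose leading term is divisible by another's, tail-reduce, and make monic.
Reduced Gröbner basis: {p^2 + 173/12p - 1/8q + 1/8, pq - 2p + 1/6q - 1/6, q^2 + 4/3p + 16q - 17}.
Label its elements g_1 = p^2 + 173/12p - 1/8q + 1/8, g_2 = pq - 2p + 1/6q - 1/6, g_3 = q^2 + 4/3p + 16q - 17.

Reduce h = p^2 - 5pq + 293/12p - 23/24q + 23/24 modulo G:
  leading term p^2: subtract (1)·g_1 from p^2 - 5pq + 293/12p - 23/24q + 23/24 → -5pq + 10p - 5/6q + 5/6
  leading term pq: subtract (-5)·g_2 from -5pq + 10p - 5/6q + 5/6 → 0
  normal form = 0.
Since the normal form is 0, h ∈ I.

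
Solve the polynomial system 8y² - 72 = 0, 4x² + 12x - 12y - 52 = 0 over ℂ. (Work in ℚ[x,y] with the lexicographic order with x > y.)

{(-4, -3), (1, -3), (-3/2 + sqrt(97)/2, 3), (-sqrt(97)/2 - 3/2, 3)}

Compute a lex Gröbner basis by Buchberger's algorithm.
f_1 = 8y² - 72, LT = y².
f_2 = 4x² + 12x - 12y - 52, LT = x².

The S-polynomials (S(f_1,f_2)) all reduce to 0 modulo the current basis, so we have a Gröbner basis.
Inter-reduce: drop elements whose leading term is divisible by another's, tail-reduce, and make monic.
Reduced Gröbner basis: {x² + 3x - 3y - 13, y² - 9}.

The lex basis is triangular: the last element involves only y. Solving y² - 9 = 0 gives y ∈ {-3, 3}; substituting each value into the earlier elements determines the remaining variables.
  y = -3: the earlier basis element becomes x² + 3x - 4 = 0, giving x = -4, 1 — points (-4, -3), (1, -3).
  y = 3: the earlier basis element becomes x² + 3x - 22 = 0, giving x = -3/2 + sqrt(97)/2, -sqrt(97)/2 - 3/2 — points (-3/2 + sqrt(97)/2, 3), (-sqrt(97)/2 - 3/2, 3).
Check: every point annihilates each of the original generators.
Zero-dimensionality of the ideal guarantees finitely many solutions over ℂ.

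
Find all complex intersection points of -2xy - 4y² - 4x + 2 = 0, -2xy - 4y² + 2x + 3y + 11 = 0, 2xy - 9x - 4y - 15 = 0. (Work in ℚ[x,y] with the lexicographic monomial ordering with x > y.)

Compute a lex Gröbner basis by Buchberger's algorithm.
f_1 = -2xy - 4x - 4y² + 2, LT = xy.
f_2 = -2xy + 2x - 4y² + 3y + 11, LT = xy.
f_3 = 2xy - 9x - 4y - 15, LT = xy.

S(f_1,f_2): lcm = xy. S = 3x + 3/2y + 9/2.
  leading term x: no divisor's leading term divides it; move 3x to the remainder.
  leading term y: no divisor's leading term divides it; move 3/2y to the remainder.
  leading term 1: no divisor's leading term divides it; move 9/2 to the remainder.
  remainder 3x + 3/2y + 9/2 ≠ 0; add h_4 = 3x + 3/2y + 9/2 to the basis.

S(f_1,f_3): lcm = xy. S = 13/2x + 2y² + 2y + 13/2.
  leading term x: subtract (13/6)·h_4 from 13/2x + 2y² + 2y + 13/2 → 2y² - 5/4y - 13/4
  leading term y²: no divisor's leading term divides it; move 2y² to the remainder.
  leading term y: no divisor's leading term divides it; move -5/4y to the remainder.
  leading term 1: no divisor's leading term divides it; move -13/4 to the remainder.
  remainder 2y² - 5/4y - 13/4 ≠ 0; add h_5 = 2y² - 5/4y - 13/4 to the basis.

S(f_2,f_3): lcm = xy. S = 7/2x + 2y² + ½y + 2.
  leading term x: subtract (7/6)·h_4 from 7/2x + 2y² + ½y + 2 → 2y² - 5/4y - 13/4
  leading term y²: subtract (1)·h_5 from 2y² - 5/4y - 13/4 → 0
  remainder 0.

S(f_1,h_4): lcm = xy. S = 2x + 3/2y² - 3/2y - 1.
  leading term x: subtract (⅔)·h_4 from 2x + 3/2y² - 3/2y - 1 → 3/2y² - 5/2y - 4
  leading term y²: subtract (¾)·h_5 from 3/2y² - 5/2y - 4 → -25/16y - 25/16
  leading term y: no divisor's leading term divides it; move -25/16y to the remainder.
  leading term 1: no divisor's leading term divides it; move -25/16 to the remainder.
  remainder -25/16y - 25/16 ≠ 0; add h_6 = -25/16y - 25/16 to the basis.

S(f_2,h_4): lcm = xy. S = -x + 3/2y² - 3y - 11/2.
  leading term x: subtract (-⅓)·h_4 from -x + 3/2y² - 3y - 11/2 → 3/2y² - 5/2y - 4
  leading term y²: subtract (¾)·h_5 from 3/2y² - 5/2y - 4 → -25/16y - 25/16
  leading term y: subtract (1)·h_6 from -25/16y - 25/16 → 0
  remainder 0.

S(f_3,h_4): lcm = xy. S = -9/2x - ½y² - 7/2y - 15/2.
  leading term x: subtract (-3/2)·h_4 from -9/2x - ½y² - 7/2y - 15/2 → -½y² - 5/4y - ¾
  leading term y²: subtract (-¼)·h_5 from -½y² - 5/4y - ¾ → -25/16y - 25/16
  leading term y: subtract (1)·h_6 from -25/16y - 25/16 → 0
  remainder 0.

S(f_1,h_5): lcm = xy². S = 21/8xy + 13/8x + 2y³ - y.
  leading term xy: subtract (-21/16)·f_1 from 21/8xy + 13/8x + 2y³ - y → -29/8x + 2y³ - 21/4y² - y + 21/8
  leading term x: subtract (-29/24)·h_4 from -29/8x + 2y³ - 21/4y² - y + 21/8 → 2y³ - 21/4y² + 13/16y + 129/16
  leading term y³: subtract (y)·h_5 from 2y³ - 21/4y² + 13/16y + 129/16 → -4y² + 65/16y + 129/16
  leading term y²: subtract (-2)·h_5 from -4y² + 65/16y + 129/16 → 25/16y + 25/16
  leading term y: subtract (-1)·h_6 from 25/16y + 25/16 → 0
  remainder 0.

S(f_2,h_5): lcm = xy². S = -⅜xy + 13/8x + 2y³ - 3/2y² - 11/2y.
  leading term xy: subtract (3/16)·f_1 from -⅜xy + 13/8x + 2y³ - 3/2y² - 11/2y → 19/8x + 2y³ - ¾y² - 11/2y - ⅜
  leading term x: subtract (19/24)·h_4 from 19/8x + 2y³ - ¾y² - 11/2y - ⅜ → 2y³ - ¾y² - 107/16y - 63/16
  leading term y³: subtract (y)·h_5 from 2y³ - ¾y² - 107/16y - 63/16 → ½y² - 55/16y - 63/16
  leading term y²: subtract (¼)·h_5 from ½y² - 55/16y - 63/16 → -25/8y - 25/8
  leading term y: subtract (2)·h_6 from -25/8y - 25/8 → 0
  remainder 0.

S(f_3,h_5): lcm = xy². S = -31/8xy + 13/8x - 2y² - 15/2y.
  leading term xy: subtract (31/16)·f_1 from -31/8xy + 13/8x - 2y² - 15/2y → 75/8x + 23/4y² - 15/2y - 31/8
  leading term x: subtract (25/8)·h_4 from 75/8x + 23/4y² - 15/2y - 31/8 → 23/4y² - 195/16y - 287/16
  leading term y²: subtract (23/8)·h_5 from 23/4y² - 195/16y - 287/16 → -275/32y - 275/32
  leading term y: subtract (11/2)·h_6 from -275/32y - 275/32 → 0
  remainder 0.

S(h_4,h_5): leading monomials are coprime, so the S-polynomial reduces to 0 (Buchberger's first criterion).
S(f_1,h_6): lcm = xy. S = x + 2y² - 1.
  leading term x: subtract (⅓)·h_4 from x + 2y² - 1 → 2y² - ½y - 5/2
  leading term y²: subtract (1)·h_5 from 2y² - ½y - 5/2 → ¾y + ¾
  leading term y: subtract (-12/25)·h_6 from ¾y + ¾ → 0
  remainder 0.

S(f_2,h_6): lcm = xy. S = -2x + 2y² - 3/2y - 11/2.
  leading term x: subtract (-⅔)·h_4 from -2x + 2y² - 3/2y - 11/2 → 2y² - ½y - 5/2
  leading term y²: subtract (1)·h_5 from 2y² - ½y - 5/2 → ¾y + ¾
  leading term y: subtract (-12/25)·h_6 from ¾y + ¾ → 0
  remainder 0.

S(f_3,h_6): lcm = xy. S = -11/2x - 2y - 15/2.
  leading term x: subtract (-11/6)·h_4 from -11/2x - 2y - 15/2 → ¾y + ¾
  leading term y: subtract (-12/25)·h_6 from ¾y + ¾ → 0
  remainder 0.

S(h_4,h_6): leading monomials are coprime, so the S-polynomial reduces to 0 (Buchberger's first criterion).
S(h_5,h_6): lcm = y². S = -13/8y - 13/8.
  leading term y: subtract (26/25)·h_6 from -13/8y - 13/8 → 0
  remainder 0.

Every S-polynomial of the final basis reduces to 0, so we have a Gröbner basis.
Inter-reduce: drop elements whose leading term is divisible by another's, tail-reduce, and make monic.
Reduced Gröbner basis: {x + 1, y + 1}.

Since the basis is lex-ordered, y + 1 is univariate in y. Its roots are {-1}. Back-substituting each root into the other basis elements fixes the other coordinates.
  y = -1: the earlier basis element becomes x + 1 = 0, giving x = -1 — point (-1, -1).
Each listed point satisfies every original equation (direct substitution).
A lex Gröbner basis triangularizes the system, enabling back-substitution.

{(-1, -1)}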